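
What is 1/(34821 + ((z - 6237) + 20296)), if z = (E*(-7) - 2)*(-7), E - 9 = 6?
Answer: 1/49629 ≈ 2.0150e-5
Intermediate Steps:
E = 15 (E = 9 + 6 = 15)
z = 749 (z = (15*(-7) - 2)*(-7) = (-105 - 2)*(-7) = -107*(-7) = 749)
1/(34821 + ((z - 6237) + 20296)) = 1/(34821 + ((749 - 6237) + 20296)) = 1/(34821 + (-5488 + 20296)) = 1/(34821 + 14808) = 1/49629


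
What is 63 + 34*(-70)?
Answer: -2317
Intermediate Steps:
63 + 34*(-70) = 63 - 2380 = -2317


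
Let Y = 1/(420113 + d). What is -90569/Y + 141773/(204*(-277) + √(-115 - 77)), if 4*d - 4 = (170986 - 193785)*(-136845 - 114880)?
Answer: -17294082787936672259095/133048094 - 141773*I*√3/399144282 ≈ -1.2998e+14 - 0.00061521*I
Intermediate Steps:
d = 5739078279/4 (d = 1 + ((170986 - 193785)*(-136845 - 114880))/4 = 1 + (-22799*(-251725))/4 = 1 + (¼)*5739078275 = 1 + 5739078275/4 = 5739078279/4 ≈ 1.4348e+9)
Y = 4/5740758731 (Y = 1/(420113 + 5739078279/4) = 1/(5740758731/4) = 4/5740758731 ≈ 6.9677e-10)
-90569/Y + 141773/(204*(-277) + √(-115 - 77)) = -90569/4/5740758731 + 141773/(204*(-277) + √(-115 - 77)) = -90569*5740758731/4 + 141773/(-56508 + √(-192)) = -519934777507939/4 + 141773/(-56508 + 8*I*√3)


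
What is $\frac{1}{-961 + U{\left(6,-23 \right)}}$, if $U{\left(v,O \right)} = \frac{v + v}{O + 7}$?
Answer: $- \frac{4}{3847} \approx -0.0010398$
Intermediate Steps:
$U{\left(v,O \right)} = \frac{2 v}{7 + O}$
$\frac{1}{-961 + U{\left(6,-23 \right)}} = \frac{1}{-961 + 2 \cdot 6 \frac{1}{7 - 23}} = \frac{1}{-961 + 2 \cdot 6 \frac{1}{-16}} = \frac{1}{-961 + 2 \cdot 6 \left(- \frac{1}{16}\right)} = \frac{1}{-961 - \frac{3}{4}} = \frac{1}{- \frac{3847}{4}} = - \frac{4}{3847}$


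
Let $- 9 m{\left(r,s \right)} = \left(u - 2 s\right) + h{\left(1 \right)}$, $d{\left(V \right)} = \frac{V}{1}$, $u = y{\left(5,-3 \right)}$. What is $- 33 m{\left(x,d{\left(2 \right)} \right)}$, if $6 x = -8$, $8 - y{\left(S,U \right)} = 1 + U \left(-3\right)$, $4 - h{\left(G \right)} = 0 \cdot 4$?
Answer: $- \frac{22}{3} \approx -7.3333$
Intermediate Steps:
$h{\left(G \right)} = 4$ ($h{\left(G \right)} = 4 - 0 \cdot 4 = 4 - 0 = 4 + 0 = 4$)
$y{\left(S,U \right)} = 7 + 3 U$ ($y{\left(S,U \right)} = 8 - \left(1 + U \left(-3\right)\right) = 8 - \left(1 - 3 U\right) = 8 + \left(-1 + 3 U\right) = 7 + 3 U$)
$u = -2$ ($u = 7 + 3 \left(-3\right) = 7 - 9 = -2$)
$x = - \frac{4}{3}$ ($x = \frac{1}{6} \left(-8\right) = - \frac{4}{3} \approx -1.3333$)
$d{\left(V \right)} = V$ ($d{\left(V \right)} = V 1 = V$)
$m{\left(r,s \right)} = - \frac{2}{9} + \frac{2 s}{9}$ ($m{\left(r,s \right)} = - \frac{\left(-2 - 2 s\right) + 4}{9} = - \frac{2 - 2 s}{9} = - \frac{2}{9} + \frac{2 s}{9}$)
$- 33 m{\left(x,d{\left(2 \right)} \right)} = - 33 \left(- \frac{2}{9} + \frac{2}{9} \cdot 2\right) = - 33 \left(- \frac{2}{9} + \frac{4}{9}\right) = \left(-33\right) \frac{2}{9} = - \frac{22}{3}$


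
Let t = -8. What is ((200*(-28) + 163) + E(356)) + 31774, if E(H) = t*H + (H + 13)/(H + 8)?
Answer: 8550365/364 ≈ 23490.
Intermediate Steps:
E(H) = -8*H + (13 + H)/(8 + H) (E(H) = -8*H + (H + 13)/(H + 8) = -8*H + (13 + H)/(8 + H))
((200*(-28) + 163) + E(356)) + 31774 = ((200*(-28) + 163) + (13 - 63*356 - 8*356**2)/(8 + 356)) + 31774 = ((-5600 + 163) + (13 - 22428 - 8*126736)/364) + 31774 = (-5437 + (13 - 22428 - 1013888)/364) + 31774 = (-5437 + (1/364)*(-1036303)) + 31774 = (-5437 - 1036303/364) + 31774 = -3015371/364 + 31774 = 8550365/364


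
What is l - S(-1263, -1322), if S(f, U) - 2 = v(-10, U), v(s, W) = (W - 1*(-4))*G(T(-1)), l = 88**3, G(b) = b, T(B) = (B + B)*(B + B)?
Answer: 686742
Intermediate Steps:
T(B) = 4*B**2 (T(B) = (2*B)*(2*B) = 4*B**2)
l = 681472
v(s, W) = 16 + 4*W (v(s, W) = (W - 1*(-4))*(4*(-1)**2) = (W + 4)*(4*1) = (4 + W)*4 = 16 + 4*W)
S(f, U) = 18 + 4*U (S(f, U) = 2 + (16 + 4*U) = 18 + 4*U)
l - S(-1263, -1322) = 681472 - (18 + 4*(-1322)) = 681472 - (18 - 5288) = 681472 - 1*(-5270) = 681472 + 5270 = 686742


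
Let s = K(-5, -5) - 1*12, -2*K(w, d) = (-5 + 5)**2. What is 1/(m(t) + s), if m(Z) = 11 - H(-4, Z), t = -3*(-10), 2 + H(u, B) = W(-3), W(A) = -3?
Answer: 1/4 ≈ 0.25000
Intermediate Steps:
H(u, B) = -5 (H(u, B) = -2 - 3 = -5)
K(w, d) = 0 (K(w, d) = -(-5 + 5)**2/2 = -1/2*0**2 = -1/2*0 = 0)
t = 30
s = -12 (s = 0 - 1*12 = 0 - 12 = -12)
m(Z) = 16 (m(Z) = 11 - 1*(-5) = 11 + 5 = 16)
1/(m(t) + s) = 1/(16 - 12) = 1/4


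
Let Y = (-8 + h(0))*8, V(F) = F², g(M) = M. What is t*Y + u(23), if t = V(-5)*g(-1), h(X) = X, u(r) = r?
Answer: 1623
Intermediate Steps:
t = -25 (t = (-5)²*(-1) = 25*(-1) = -25)
Y = -64 (Y = (-8 + 0)*8 = -8*8 = -64)
t*Y + u(23) = -25*(-64) + 23 = 1600 + 23 = 1623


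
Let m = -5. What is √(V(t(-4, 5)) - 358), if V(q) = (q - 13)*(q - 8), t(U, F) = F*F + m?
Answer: I*√274 ≈ 16.553*I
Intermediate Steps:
t(U, F) = -5 + F² (t(U, F) = F*F - 5 = F² - 5 = -5 + F²)
V(q) = (-13 + q)*(-8 + q)
√(V(t(-4, 5)) - 358) = √((104 + (-5 + 5²)² - 21*(-5 + 5²)) - 358) = √((104 + (-5 + 25)² - 21*(-5 + 25)) - 358) = √((104 + 20² - 21*20) - 358) = √((104 + 400 - 420) - 358) = √(84 - 358) = √(-274) = I*√274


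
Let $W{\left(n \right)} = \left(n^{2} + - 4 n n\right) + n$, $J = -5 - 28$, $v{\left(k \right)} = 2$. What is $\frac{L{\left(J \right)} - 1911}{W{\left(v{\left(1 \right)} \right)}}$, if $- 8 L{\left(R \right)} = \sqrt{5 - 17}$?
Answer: $\frac{1911}{10} + \frac{i \sqrt{3}}{40} \approx 191.1 + 0.043301 i$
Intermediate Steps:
$J = -33$ ($J = -5 - 28 = -33$)
$W{\left(n \right)} = n - 3 n^{2}$ ($W{\left(n \right)} = \left(n^{2} - 4 n^{2}\right) + n = - 3 n^{2} + n = n - 3 n^{2}$)
$L{\left(R \right)} = - \frac{i \sqrt{3}}{4}$ ($L{\left(R \right)} = - \frac{\sqrt{5 - 17}}{8} = - \frac{\sqrt{-12}}{8} = - \frac{2 i \sqrt{3}}{8} = - \frac{i \sqrt{3}}{4}$)
$\frac{L{\left(J \right)} - 1911}{W{\left(v{\left(1 \right)} \right)}} = \frac{- \frac{i \sqrt{3}}{4} - 1911}{2 \left(1 - 6\right)} = \frac{-1911 - \frac{i \sqrt{3}}{4}}{2 \left(1 - 6\right)} = \frac{-1911 - \frac{i \sqrt{3}}{4}}{2 \left(-5\right)} = \frac{-1911 - \frac{i \sqrt{3}}{4}}{-10} = \left(-1911 - \frac{i \sqrt{3}}{4}\right) \left(- \frac{1}{10}\right) = \frac{1911}{10} + \frac{i \sqrt{3}}{40}$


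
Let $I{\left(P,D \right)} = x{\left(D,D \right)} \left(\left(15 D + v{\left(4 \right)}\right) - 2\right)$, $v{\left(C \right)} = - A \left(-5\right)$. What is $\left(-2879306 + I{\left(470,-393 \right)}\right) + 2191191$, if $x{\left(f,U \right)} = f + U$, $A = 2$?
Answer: $3939067$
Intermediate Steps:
$x{\left(f,U \right)} = U + f$
$v{\left(C \right)} = 10$ ($v{\left(C \right)} = \left(-1\right) 2 \left(-5\right) = \left(-2\right) \left(-5\right) = 10$)
$I{\left(P,D \right)} = 2 D \left(8 + 15 D\right)$ ($I{\left(P,D \right)} = \left(D + D\right) \left(\left(15 D + 10\right) - 2\right) = 2 D \left(\left(10 + 15 D\right) - 2\right) = 2 D \left(8 + 15 D\right)$)
$\left(-2879306 + I{\left(470,-393 \right)}\right) + 2191191 = \left(-2879306 + 2 \left(-393\right) \left(8 + 15 \left(-393\right)\right)\right) + 2191191 = \left(-2879306 + 2 \left(-393\right) \left(8 - 5895\right)\right) + 2191191 = \left(-2879306 + 2 \left(-393\right) \left(-5887\right)\right) + 2191191 = \left(-2879306 + 4627182\right) + 2191191 = 1747876 + 2191191 = 3939067$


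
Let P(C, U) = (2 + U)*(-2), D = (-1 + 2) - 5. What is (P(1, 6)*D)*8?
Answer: 512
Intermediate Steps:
D = -4 (D = 1 - 5 = -4)
P(C, U) = -4 - 2*U
(P(1, 6)*D)*8 = ((-4 - 2*6)*(-4))*8 = ((-4 - 12)*(-4))*8 = -16*(-4)*8 = 64*8 = 512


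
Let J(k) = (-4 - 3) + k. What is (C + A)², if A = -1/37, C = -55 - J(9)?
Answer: 4452100/1369 ≈ 3252.1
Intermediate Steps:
J(k) = -7 + k
C = -57 (C = -55 - (-7 + 9) = -55 - 1*2 = -55 - 2 = -57)
A = -1/37 (A = -1*1/37 = -1/37 ≈ -0.027027)
(C + A)² = (-57 - 1/37)² = (-2110/37)² = 4452100/1369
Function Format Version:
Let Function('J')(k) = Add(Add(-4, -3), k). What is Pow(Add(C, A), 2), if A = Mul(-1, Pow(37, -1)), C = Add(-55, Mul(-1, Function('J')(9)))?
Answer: Rational(4452100, 1369) ≈ 3252.1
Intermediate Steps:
Function('J')(k) = Add(-7, k)
C = -57 (C = Add(-55, Mul(-1, Add(-7, 9))) = Add(-55, Mul(-1, 2)) = Add(-55, -2) = -57)
A = Rational(-1, 37) (A = Mul(-1, Rational(1, 37)) = Rational(-1, 37) ≈ -0.027027)
Pow(Add(C, A), 2) = Pow(Add(-57, Rational(-1, 37)), 2) = Pow(Rational(-2110, 37), 2) = Rational(4452100, 1369)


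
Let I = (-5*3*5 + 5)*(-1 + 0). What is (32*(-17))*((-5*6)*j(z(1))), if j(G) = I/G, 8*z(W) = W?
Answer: 9139200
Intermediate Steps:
z(W) = W/8
I = 70 (I = (-15*5 + 5)*(-1) = (-75 + 5)*(-1) = -70*(-1) = 70)
j(G) = 70/G
(32*(-17))*((-5*6)*j(z(1))) = (32*(-17))*((-5*6)*(70/(((⅛)*1)))) = -(-16320)*70/(⅛) = -(-16320)*70*8 = -(-16320)*560 = -544*(-16800) = 9139200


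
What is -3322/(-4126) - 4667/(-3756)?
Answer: 15866737/7748628 ≈ 2.0477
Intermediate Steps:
-3322/(-4126) - 4667/(-3756) = -3322*(-1/4126) - 4667*(-1/3756) = 1661/2063 + 4667/3756 = 15866737/7748628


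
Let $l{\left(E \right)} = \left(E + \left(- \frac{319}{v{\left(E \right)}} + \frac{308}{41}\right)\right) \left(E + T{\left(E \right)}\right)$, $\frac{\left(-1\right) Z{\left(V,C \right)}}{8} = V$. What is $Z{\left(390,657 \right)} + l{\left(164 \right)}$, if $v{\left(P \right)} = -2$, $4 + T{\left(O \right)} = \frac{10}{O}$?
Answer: $\frac{335272995}{6724} \approx 49862.0$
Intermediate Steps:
$T{\left(O \right)} = -4 + \frac{10}{O}$
$Z{\left(V,C \right)} = - 8 V$
$l{\left(E \right)} = \left(\frac{13695}{82} + E\right) \left(-4 + E + \frac{10}{E}\right)$ ($l{\left(E \right)} = \left(E + \left(- \frac{319}{-2} + \frac{308}{41}\right)\right) \left(E - \left(4 - \frac{10}{E}\right)\right) = \left(E + \left(\left(-319\right) \left(- \frac{1}{2}\right) + 308 \cdot \frac{1}{41}\right)\right) \left(-4 + E + \frac{10}{E}\right) = \left(E + \left(\frac{319}{2} + \frac{308}{41}\right)\right) \left(-4 + E + \frac{10}{E}\right) = \left(E + \frac{13695}{82}\right) \left(-4 + E + \frac{10}{E}\right) = \left(\frac{13695}{82} + E\right) \left(-4 + E + \frac{10}{E}\right)$)
$Z{\left(390,657 \right)} + l{\left(164 \right)} = \left(-8\right) 390 + \left(- \frac{26980}{41} + 164^{2} + \frac{13367}{82} \cdot 164 + \frac{68475}{41 \cdot 164}\right) = -3120 + \left(- \frac{26980}{41} + 26896 + 26734 + \frac{68475}{41} \cdot \frac{1}{164}\right) = -3120 + \left(- \frac{26980}{41} + 26896 + 26734 + \frac{68475}{6724}\right) = -3120 + \frac{356251875}{6724} = \frac{335272995}{6724}$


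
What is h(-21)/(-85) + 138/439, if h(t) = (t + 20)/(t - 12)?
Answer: 386651/1231395 ≈ 0.31399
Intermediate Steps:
h(t) = (20 + t)/(-12 + t)
h(-21)/(-85) + 138/439 = ((20 - 21)/(-12 - 21))/(-85) + 138/439 = (-1/(-33))*(-1/85) + 138*(1/439) = -1/33*(-1)*(-1/85) + 138/439 = (1/33)*(-1/85) + 138/439 = -1/2805 + 138/439 = 386651/1231395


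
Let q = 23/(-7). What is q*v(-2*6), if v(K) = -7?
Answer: 23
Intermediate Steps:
q = -23/7 (q = 23*(-1/7) = -23/7 ≈ -3.2857)
q*v(-2*6) = -23/7*(-7) = 23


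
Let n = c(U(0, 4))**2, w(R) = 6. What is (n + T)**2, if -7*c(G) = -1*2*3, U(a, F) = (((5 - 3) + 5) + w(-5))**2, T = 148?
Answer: 53114944/2401 ≈ 22122.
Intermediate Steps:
U(a, F) = 169 (U(a, F) = (((5 - 3) + 5) + 6)**2 = ((2 + 5) + 6)**2 = (7 + 6)**2 = 13**2 = 169)
c(G) = 6/7 (c(G) = -(-1*2)*3/7 = -(-2)*3/7 = -1/7*(-6) = 6/7)
n = 36/49 (n = (6/7)**2 = 36/49 ≈ 0.73469)
(n + T)**2 = (36/49 + 148)**2 = (7288/49)**2 = 53114944/2401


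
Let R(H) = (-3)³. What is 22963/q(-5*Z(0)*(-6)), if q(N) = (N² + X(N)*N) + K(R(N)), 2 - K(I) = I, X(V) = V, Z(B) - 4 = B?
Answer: 22963/28829 ≈ 0.79652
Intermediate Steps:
Z(B) = 4 + B
R(H) = -27
K(I) = 2 - I
q(N) = 29 + 2*N² (q(N) = (N² + N*N) + (2 - 1*(-27)) = (N² + N²) + (2 + 27) = 2*N² + 29 = 29 + 2*N²)
22963/q(-5*Z(0)*(-6)) = 22963/(29 + 2*(-5*(4 + 0)*(-6))²) = 22963/(29 + 2*(-5*4*(-6))²) = 22963/(29 + 2*(-20*(-6))²) = 22963/(29 + 2*120²) = 22963/(29 + 2*14400) = 22963/(29 + 28800) = 22963/28829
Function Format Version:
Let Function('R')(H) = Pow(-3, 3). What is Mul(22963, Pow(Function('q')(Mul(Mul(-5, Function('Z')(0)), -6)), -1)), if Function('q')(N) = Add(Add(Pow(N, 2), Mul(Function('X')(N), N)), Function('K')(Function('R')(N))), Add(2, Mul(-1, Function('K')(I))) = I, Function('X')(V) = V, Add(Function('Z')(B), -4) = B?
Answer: Rational(22963, 28829) ≈ 0.79652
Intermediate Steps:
Function('Z')(B) = Add(4, B)
Function('R')(H) = -27
Function('K')(I) = Add(2, Mul(-1, I))
Function('q')(N) = Add(29, Mul(2, Pow(N, 2))) (Function('q')(N) = Add(Add(Pow(N, 2), Mul(N, N)), Add(2, Mul(-1, -27))) = Add(Add(Pow(N, 2), Pow(N, 2)), Add(2, 27)) = Add(Mul(2, Pow(N, 2)), 29) = Add(29, Mul(2, Pow(N, 2))))
Mul(22963, Pow(Function('q')(Mul(Mul(-5, Function('Z')(0)), -6)), -1)) = Mul(22963, Pow(Add(29, Mul(2, Pow(Mul(Mul(-5, Add(4, 0)), -6), 2))), -1)) = Mul(22963, Pow(Add(29, Mul(2, Pow(Mul(Mul(-5, 4), -6), 2))), -1)) = Mul(22963, Pow(Add(29, Mul(2, Pow(Mul(-20, -6), 2))), -1)) = Mul(22963, Pow(Add(29, Mul(2, Pow(120, 2))), -1)) = Mul(22963, Pow(Add(29, Mul(2, 14400)), -1)) = Mul(22963, Pow(Add(29, 28800), -1)) = Mul(22963, Pow(28829, -1)) = Mul(22963, Rational(1, 28829)) = Rational(22963, 28829)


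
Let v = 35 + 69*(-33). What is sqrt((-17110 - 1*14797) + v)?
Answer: I*sqrt(34149) ≈ 184.79*I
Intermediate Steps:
v = -2242 (v = 35 - 2277 = -2242)
sqrt((-17110 - 1*14797) + v) = sqrt((-17110 - 1*14797) - 2242) = sqrt((-17110 - 14797) - 2242) = sqrt(-31907 - 2242) = sqrt(-34149) = I*sqrt(34149)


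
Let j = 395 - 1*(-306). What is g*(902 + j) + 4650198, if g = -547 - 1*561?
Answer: 2874074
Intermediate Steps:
j = 701 (j = 395 + 306 = 701)
g = -1108 (g = -547 - 561 = -1108)
g*(902 + j) + 4650198 = -1108*(902 + 701) + 4650198 = -1108*1603 + 4650198 = -1776124 + 4650198 = 2874074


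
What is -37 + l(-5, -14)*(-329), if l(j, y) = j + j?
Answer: 3253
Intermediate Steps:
l(j, y) = 2*j
-37 + l(-5, -14)*(-329) = -37 + (2*(-5))*(-329) = -37 - 10*(-329) = -37 + 3290 = 3253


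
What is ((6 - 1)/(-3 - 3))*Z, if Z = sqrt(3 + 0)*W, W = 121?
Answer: -605*sqrt(3)/6 ≈ -174.65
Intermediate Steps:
Z = 121*sqrt(3) (Z = sqrt(3 + 0)*121 = sqrt(3)*121 = 121*sqrt(3) ≈ 209.58)
((6 - 1)/(-3 - 3))*Z = ((6 - 1)/(-3 - 3))*(121*sqrt(3)) = (5/(-6))*(121*sqrt(3)) = (5*(-1/6))*(121*sqrt(3)) = -605*sqrt(3)/6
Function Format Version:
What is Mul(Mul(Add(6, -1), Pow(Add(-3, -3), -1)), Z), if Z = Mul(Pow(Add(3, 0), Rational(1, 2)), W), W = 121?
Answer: Mul(Rational(-605, 6), Pow(3, Rational(1, 2))) ≈ -174.65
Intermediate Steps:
Z = Mul(121, Pow(3, Rational(1, 2))) (Z = Mul(Pow(Add(3, 0), Rational(1, 2)), 121) = Mul(Pow(3, Rational(1, 2)), 121) = Mul(121, Pow(3, Rational(1, 2))) ≈ 209.58)
Mul(Mul(Add(6, -1), Pow(Add(-3, -3), -1)), Z) = Mul(Mul(Add(6, -1), Pow(Add(-3, -3), -1)), Mul(121, Pow(3, Rational(1, 2)))) = Mul(Mul(5, Pow(-6, -1)), Mul(121, Pow(3, Rational(1, 2)))) = Mul(Mul(5, Rational(-1, 6)), Mul(121, Pow(3, Rational(1, 2)))) = Mul(Rational(-5, 6), Mul(121, Pow(3, Rational(1, 2)))) = Mul(Rational(-605, 6), Pow(3, Rational(1, 2)))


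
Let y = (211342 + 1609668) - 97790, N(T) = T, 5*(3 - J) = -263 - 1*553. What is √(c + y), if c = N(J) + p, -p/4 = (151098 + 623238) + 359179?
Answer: 19*I*√194645/5 ≈ 1676.5*I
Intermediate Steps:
J = 831/5 (J = 3 - (-263 - 1*553)/5 = 3 - (-263 - 553)/5 = 3 - ⅕*(-816) = 3 + 816/5 = 831/5 ≈ 166.20)
p = -4534060 (p = -4*((151098 + 623238) + 359179) = -4*(774336 + 359179) = -4*1133515 = -4534060)
y = 1723220 (y = 1821010 - 97790 = 1723220)
c = -22669469/5 (c = 831/5 - 4534060 = -22669469/5 ≈ -4.5339e+6)
√(c + y) = √(-22669469/5 + 1723220) = √(-14053369/5) = 19*I*√194645/5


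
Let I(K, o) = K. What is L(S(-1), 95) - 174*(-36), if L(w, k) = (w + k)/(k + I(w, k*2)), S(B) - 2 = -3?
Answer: 6265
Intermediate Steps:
S(B) = -1 (S(B) = 2 - 3 = -1)
L(w, k) = 1 (L(w, k) = (w + k)/(k + w) = (k + w)/(k + w) = 1)
L(S(-1), 95) - 174*(-36) = 1 - 174*(-36) = 1 + 6264 = 6265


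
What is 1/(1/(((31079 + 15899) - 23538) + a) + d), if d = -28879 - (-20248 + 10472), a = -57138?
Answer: -33698/643732895 ≈ -5.2348e-5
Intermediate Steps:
d = -19103 (d = -28879 - 1*(-9776) = -28879 + 9776 = -19103)
1/(1/(((31079 + 15899) - 23538) + a) + d) = 1/(1/(((31079 + 15899) - 23538) - 57138) - 19103) = 1/(1/((46978 - 23538) - 57138) - 19103) = 1/(1/(23440 - 57138) - 19103) = 1/(1/(-33698) - 19103) = 1/(-1/33698 - 19103) = 1/(-643732895/33698) = -33698/643732895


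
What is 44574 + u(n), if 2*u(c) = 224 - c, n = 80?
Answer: 44646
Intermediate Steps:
u(c) = 112 - c/2 (u(c) = (224 - c)/2 = 112 - c/2)
44574 + u(n) = 44574 + (112 - ½*80) = 44574 + (112 - 40) = 44574 + 72 = 44646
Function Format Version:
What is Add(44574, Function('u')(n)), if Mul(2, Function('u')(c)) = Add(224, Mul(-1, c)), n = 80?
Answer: 44646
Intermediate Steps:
Function('u')(c) = Add(112, Mul(Rational(-1, 2), c)) (Function('u')(c) = Mul(Rational(1, 2), Add(224, Mul(-1, c))) = Add(112, Mul(Rational(-1, 2), c)))
Add(44574, Function('u')(n)) = Add(44574, Add(112, Mul(Rational(-1, 2), 80))) = Add(44574, Add(112, -40)) = Add(44574, 72) = 44646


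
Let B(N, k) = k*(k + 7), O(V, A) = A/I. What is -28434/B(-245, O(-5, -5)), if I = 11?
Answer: 573419/60 ≈ 9557.0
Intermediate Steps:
O(V, A) = A/11
B(N, k) = k*(7 + k)
-28434/B(-245, O(-5, -5)) = -28434*(-11/(5*(7 + (1/11)*(-5)))) = -28434*(-11/(5*(7 - 5/11))) = -28434/((-5/11*72/11)) = -28434/(-360/121) = -28434*(-121/360) = 573419/60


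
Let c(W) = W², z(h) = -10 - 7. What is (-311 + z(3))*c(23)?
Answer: -173512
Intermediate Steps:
z(h) = -17
(-311 + z(3))*c(23) = (-311 - 17)*23² = -328*529 = -173512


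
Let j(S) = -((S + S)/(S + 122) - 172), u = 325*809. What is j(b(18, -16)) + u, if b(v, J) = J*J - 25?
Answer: 92872779/353 ≈ 2.6310e+5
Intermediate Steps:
b(v, J) = -25 + J² (b(v, J) = J² - 25 = -25 + J²)
u = 262925
j(S) = 172 - 2*S/(122 + S) (j(S) = -((2*S)/(122 + S) - 172) = -(2*S/(122 + S) - 172) = -(-172 + 2*S/(122 + S)) = 172 - 2*S/(122 + S))
j(b(18, -16)) + u = 2*(10492 + 85*(-25 + (-16)²))/(122 + (-25 + (-16)²)) + 262925 = 2*(10492 + 85*(-25 + 256))/(122 + (-25 + 256)) + 262925 = 2*(10492 + 85*231)/(122 + 231) + 262925 = 2*(10492 + 19635)/353 + 262925 = 2*(1/353)*30127 + 262925 = 60254/353 + 262925 = 92872779/353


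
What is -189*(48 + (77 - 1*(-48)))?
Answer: -32697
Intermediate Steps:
-189*(48 + (77 - 1*(-48))) = -189*(48 + (77 + 48)) = -189*(48 + 125) = -189*173 = -32697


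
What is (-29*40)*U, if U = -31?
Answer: 35960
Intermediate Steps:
(-29*40)*U = -29*40*(-31) = -1160*(-31) = 35960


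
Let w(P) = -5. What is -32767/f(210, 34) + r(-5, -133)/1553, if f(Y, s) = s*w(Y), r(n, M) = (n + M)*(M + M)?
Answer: 57127511/264010 ≈ 216.38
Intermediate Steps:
r(n, M) = 2*M*(M + n) (r(n, M) = (M + n)*(2*M) = 2*M*(M + n))
f(Y, s) = -5*s (f(Y, s) = s*(-5) = -5*s)
-32767/f(210, 34) + r(-5, -133)/1553 = -32767/((-5*34)) + (2*(-133)*(-133 - 5))/1553 = -32767/(-170) + (2*(-133)*(-138))*(1/1553) = -32767*(-1/170) + 36708*(1/1553) = 32767/170 + 36708/1553 = 57127511/264010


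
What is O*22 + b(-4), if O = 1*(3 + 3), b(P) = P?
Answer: 128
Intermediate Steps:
O = 6 (O = 1*6 = 6)
O*22 + b(-4) = 6*22 - 4 = 132 - 4 = 128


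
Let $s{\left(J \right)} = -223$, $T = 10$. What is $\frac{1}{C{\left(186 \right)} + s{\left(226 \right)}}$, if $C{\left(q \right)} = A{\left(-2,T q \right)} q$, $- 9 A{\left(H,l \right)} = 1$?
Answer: $- \frac{3}{731} \approx -0.004104$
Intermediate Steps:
$A{\left(H,l \right)} = - \frac{1}{9}$ ($A{\left(H,l \right)} = \left(- \frac{1}{9}\right) 1 = - \frac{1}{9}$)
$C{\left(q \right)} = - \frac{q}{9}$
$\frac{1}{C{\left(186 \right)} + s{\left(226 \right)}} = \frac{1}{\left(- \frac{1}{9}\right) 186 - 223} = \frac{1}{- \frac{62}{3} - 223} = \frac{1}{- \frac{731}{3}} = - \frac{3}{731}$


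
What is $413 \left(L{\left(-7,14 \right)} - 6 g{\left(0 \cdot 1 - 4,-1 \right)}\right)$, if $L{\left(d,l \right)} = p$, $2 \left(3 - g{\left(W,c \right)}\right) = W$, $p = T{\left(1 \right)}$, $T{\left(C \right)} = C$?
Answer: $-11977$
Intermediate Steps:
$p = 1$
$g{\left(W,c \right)} = 3 - \frac{W}{2}$
$L{\left(d,l \right)} = 1$
$413 \left(L{\left(-7,14 \right)} - 6 g{\left(0 \cdot 1 - 4,-1 \right)}\right) = 413 \left(1 - 6 \left(3 - \frac{0 \cdot 1 - 4}{2}\right)\right) = 413 \left(1 - 6 \left(3 - \frac{0 - 4}{2}\right)\right) = 413 \left(1 - 6 \left(3 - -2\right)\right) = 413 \left(1 - 6 \left(3 + 2\right)\right) = 413 \left(1 - 30\right) = 413 \left(-29\right) = -11977$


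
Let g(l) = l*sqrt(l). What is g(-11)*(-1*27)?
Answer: 297*I*sqrt(11) ≈ 985.04*I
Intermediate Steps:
g(l) = l**(3/2)
g(-11)*(-1*27) = (-11)**(3/2)*(-1*27) = -11*I*sqrt(11)*(-27) = 297*I*sqrt(11)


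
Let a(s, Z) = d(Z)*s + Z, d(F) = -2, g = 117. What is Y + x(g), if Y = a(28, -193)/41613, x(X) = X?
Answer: 1622824/13871 ≈ 116.99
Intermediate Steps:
a(s, Z) = Z - 2*s (a(s, Z) = -2*s + Z = Z - 2*s)
Y = -83/13871 (Y = (-193 - 2*28)/41613 = (-193 - 56)*(1/41613) = -249*1/41613 = -83/13871 ≈ -0.0059837)
Y + x(g) = -83/13871 + 117 = 1622824/13871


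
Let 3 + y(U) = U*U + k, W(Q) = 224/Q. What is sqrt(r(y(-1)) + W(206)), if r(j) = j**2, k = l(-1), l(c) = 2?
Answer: 4*sqrt(721)/103 ≈ 1.0428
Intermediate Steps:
k = 2
y(U) = -1 + U**2 (y(U) = -3 + (U*U + 2) = -3 + (U**2 + 2) = -3 + (2 + U**2) = -1 + U**2)
sqrt(r(y(-1)) + W(206)) = sqrt((-1 + (-1)**2)**2 + 224/206) = sqrt((-1 + 1)**2 + 224*(1/206)) = sqrt(0**2 + 112/103) = sqrt(0 + 112/103) = sqrt(112/103) = 4*sqrt(721)/103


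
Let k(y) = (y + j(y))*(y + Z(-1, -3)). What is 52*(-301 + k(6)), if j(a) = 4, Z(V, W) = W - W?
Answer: -12532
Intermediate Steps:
Z(V, W) = 0
k(y) = y*(4 + y) (k(y) = (y + 4)*(y + 0) = (4 + y)*y = y*(4 + y))
52*(-301 + k(6)) = 52*(-301 + 6*(4 + 6)) = 52*(-301 + 6*10) = 52*(-301 + 60) = 52*(-241) = -12532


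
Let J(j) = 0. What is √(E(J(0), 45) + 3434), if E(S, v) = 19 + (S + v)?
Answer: √3498 ≈ 59.144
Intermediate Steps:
E(S, v) = 19 + S + v
√(E(J(0), 45) + 3434) = √((19 + 0 + 45) + 3434) = √(64 + 3434) = √3498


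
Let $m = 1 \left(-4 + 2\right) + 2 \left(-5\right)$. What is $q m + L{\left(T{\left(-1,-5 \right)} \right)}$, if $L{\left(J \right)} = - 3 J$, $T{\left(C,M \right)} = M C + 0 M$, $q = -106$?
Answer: $1257$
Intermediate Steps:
$T{\left(C,M \right)} = C M$ ($T{\left(C,M \right)} = C M + 0 = C M$)
$m = -12$ ($m = 1 \left(-2\right) - 10 = -2 - 10 = -12$)
$q m + L{\left(T{\left(-1,-5 \right)} \right)} = \left(-106\right) \left(-12\right) - 3 \left(\left(-1\right) \left(-5\right)\right) = 1272 - 15 = 1257$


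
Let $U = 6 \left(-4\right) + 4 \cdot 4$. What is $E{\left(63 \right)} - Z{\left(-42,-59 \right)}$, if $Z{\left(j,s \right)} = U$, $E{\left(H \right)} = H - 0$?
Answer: $71$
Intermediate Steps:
$E{\left(H \right)} = H$ ($E{\left(H \right)} = H + 0 = H$)
$U = -8$ ($U = -24 + 16 = -8$)
$Z{\left(j,s \right)} = -8$
$E{\left(63 \right)} - Z{\left(-42,-59 \right)} = 63 - -8 = 63 + 8 = 71$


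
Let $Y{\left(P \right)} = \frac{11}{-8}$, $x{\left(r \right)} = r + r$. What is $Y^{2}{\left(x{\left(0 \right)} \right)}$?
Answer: $\frac{121}{64} \approx 1.8906$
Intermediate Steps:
$x{\left(r \right)} = 2 r$
$Y{\left(P \right)} = - \frac{11}{8}$ ($Y{\left(P \right)} = 11 \left(- \frac{1}{8}\right) = - \frac{11}{8}$)
$Y^{2}{\left(x{\left(0 \right)} \right)} = \left(- \frac{11}{8}\right)^{2} = \frac{121}{64}$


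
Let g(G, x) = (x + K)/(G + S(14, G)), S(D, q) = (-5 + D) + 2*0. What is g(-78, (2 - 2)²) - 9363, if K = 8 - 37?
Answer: -646018/69 ≈ -9362.6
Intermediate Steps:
K = -29
S(D, q) = -5 + D (S(D, q) = (-5 + D) + 0 = -5 + D)
g(G, x) = (-29 + x)/(9 + G) (g(G, x) = (x - 29)/(G + (-5 + 14)) = (-29 + x)/(G + 9) = (-29 + x)/(9 + G))
g(-78, (2 - 2)²) - 9363 = (-29 + (2 - 2)²)/(9 - 78) - 9363 = (-29 + 0²)/(-69) - 9363 = -(-29 + 0)/69 - 9363 = -1/69*(-29) - 9363 = 29/69 - 9363 = -646018/69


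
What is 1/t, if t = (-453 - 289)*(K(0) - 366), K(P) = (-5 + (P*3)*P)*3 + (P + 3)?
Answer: 1/280476 ≈ 3.5654e-6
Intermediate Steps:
K(P) = -12 + P + 9*P² (K(P) = (-5 + (3*P)*P)*3 + (3 + P) = (-5 + 3*P²)*3 + (3 + P) = (-15 + 9*P²) + (3 + P) = -12 + P + 9*P²)
t = 280476 (t = (-453 - 289)*((-12 + 0 + 9*0²) - 366) = -742*((-12 + 0 + 9*0) - 366) = -742*((-12 + 0 + 0) - 366) = -742*(-12 - 366) = -742*(-378) = 280476)
1/t = 1/280476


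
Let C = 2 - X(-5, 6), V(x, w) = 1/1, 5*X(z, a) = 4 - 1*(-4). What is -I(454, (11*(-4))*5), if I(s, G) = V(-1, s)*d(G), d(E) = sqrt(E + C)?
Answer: -3*I*sqrt(610)/5 ≈ -14.819*I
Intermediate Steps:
X(z, a) = 8/5 (X(z, a) = (4 - 1*(-4))/5 = (4 + 4)/5 = (1/5)*8 = 8/5)
V(x, w) = 1
C = 2/5 (C = 2 - 1*8/5 = 2 - 8/5 = 2/5 ≈ 0.40000)
d(E) = sqrt(2/5 + E) (d(E) = sqrt(E + 2/5) = sqrt(2/5 + E))
I(s, G) = sqrt(10 + 25*G)/5 (I(s, G) = 1*(sqrt(10 + 25*G)/5) = sqrt(10 + 25*G)/5)
-I(454, (11*(-4))*5) = -sqrt(10 + 25*((11*(-4))*5))/5 = -sqrt(10 + 25*(-44*5))/5 = -sqrt(10 + 25*(-220))/5 = -sqrt(10 - 5500)/5 = -sqrt(-5490)/5 = -3*I*sqrt(610)/5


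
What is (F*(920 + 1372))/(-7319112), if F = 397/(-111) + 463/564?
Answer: 10983455/12727935768 ≈ 0.00086294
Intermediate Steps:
F = -57505/20868 (F = 397*(-1/111) + 463*(1/564) = -397/111 + 463/564 = -57505/20868 ≈ -2.7557)
(F*(920 + 1372))/(-7319112) = -57505*(920 + 1372)/20868/(-7319112) = -57505/20868*2292*(-1/7319112) = -10983455/1739*(-1/7319112) = 10983455/12727935768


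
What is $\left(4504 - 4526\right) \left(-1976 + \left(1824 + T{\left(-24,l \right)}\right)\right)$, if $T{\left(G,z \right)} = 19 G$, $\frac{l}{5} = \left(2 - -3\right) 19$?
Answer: $13376$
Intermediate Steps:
$l = 475$ ($l = 5 \left(2 - -3\right) 19 = 5 \left(2 + 3\right) 19 = 5 \cdot 5 \cdot 19 = 5 \cdot 95 = 475$)
$\left(4504 - 4526\right) \left(-1976 + \left(1824 + T{\left(-24,l \right)}\right)\right) = \left(4504 - 4526\right) \left(-1976 + \left(1824 + 19 \left(-24\right)\right)\right) = - 22 \left(-1976 + \left(1824 - 456\right)\right) = - 22 \left(-1976 + 1368\right) = \left(-22\right) \left(-608\right) = 13376$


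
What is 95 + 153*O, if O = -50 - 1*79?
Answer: -19642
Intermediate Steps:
O = -129 (O = -50 - 79 = -129)
95 + 153*O = 95 + 153*(-129) = 95 - 19737 = -19642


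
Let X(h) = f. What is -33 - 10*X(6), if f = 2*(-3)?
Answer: 27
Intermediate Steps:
f = -6
X(h) = -6
-33 - 10*X(6) = -33 - 10*(-6) = -33 + 60 = 27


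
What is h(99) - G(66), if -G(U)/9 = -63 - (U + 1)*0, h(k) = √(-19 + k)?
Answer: -567 + 4*√5 ≈ -558.06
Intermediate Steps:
G(U) = 567 (G(U) = -9*(-63 - (U + 1)*0) = -9*(-63 - (1 + U)*0) = -9*(-63 - 1*0) = -9*(-63 + 0) = -9*(-63) = 567)
h(99) - G(66) = √(-19 + 99) - 1*567 = √80 - 567 = 4*√5 - 567 = -567 + 4*√5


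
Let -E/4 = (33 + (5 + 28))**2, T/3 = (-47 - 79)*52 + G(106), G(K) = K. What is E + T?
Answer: -36762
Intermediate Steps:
T = -19338 (T = 3*((-47 - 79)*52 + 106) = 3*(-126*52 + 106) = 3*(-6552 + 106) = 3*(-6446) = -19338)
E = -17424 (E = -4*(33 + (5 + 28))**2 = -4*(33 + 33)**2 = -4*66**2 = -4*4356 = -17424)
E + T = -17424 - 19338 = -36762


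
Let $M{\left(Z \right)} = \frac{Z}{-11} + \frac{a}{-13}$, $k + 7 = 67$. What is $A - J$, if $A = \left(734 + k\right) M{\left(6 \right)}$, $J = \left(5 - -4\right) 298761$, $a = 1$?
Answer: $- \frac{384576073}{143} \approx -2.6893 \cdot 10^{6}$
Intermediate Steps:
$k = 60$ ($k = -7 + 67 = 60$)
$M{\left(Z \right)} = - \frac{1}{13} - \frac{Z}{11}$ ($M{\left(Z \right)} = \frac{Z}{-11} + 1 \frac{1}{-13} = Z \left(- \frac{1}{11}\right) + 1 \left(- \frac{1}{13}\right) = - \frac{Z}{11} - \frac{1}{13} = - \frac{1}{13} - \frac{Z}{11}$)
$J = 2688849$ ($J = \left(5 + 4\right) 298761 = 9 \cdot 298761 = 2688849$)
$A = - \frac{70666}{143}$ ($A = \left(734 + 60\right) \left(- \frac{1}{13} - \frac{6}{11}\right) = 794 \left(- \frac{1}{13} - \frac{6}{11}\right) = 794 \left(- \frac{89}{143}\right) = - \frac{70666}{143} \approx -494.17$)
$A - J = - \frac{70666}{143} - 2688849 = - \frac{384576073}{143}$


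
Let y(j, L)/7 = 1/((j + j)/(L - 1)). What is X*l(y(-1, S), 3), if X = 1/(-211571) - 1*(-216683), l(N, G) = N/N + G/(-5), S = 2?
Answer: 91687677984/1057855 ≈ 86673.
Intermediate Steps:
y(j, L) = 7*(-1 + L)/(2*j) (y(j, L) = 7/(((j + j)/(L - 1))) = 7/(((2*j)/(-1 + L))) = 7/((2*j/(-1 + L))) = 7*((-1 + L)/(2*j)) = 7*(-1 + L)/(2*j))
l(N, G) = 1 - G/5 (l(N, G) = 1 + G*(-⅕) = 1 - G/5)
X = 45843838992/211571 (X = -1/211571 + 216683 = 45843838992/211571 ≈ 2.1668e+5)
X*l(y(-1, S), 3) = 45843838992*(1 - ⅕*3)/211571 = 45843838992*(1 - ⅗)/211571 = (45843838992/211571)*(⅖) = 91687677984/1057855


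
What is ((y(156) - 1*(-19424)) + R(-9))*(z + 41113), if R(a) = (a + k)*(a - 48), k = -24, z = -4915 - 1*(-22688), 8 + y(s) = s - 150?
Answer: 1254448458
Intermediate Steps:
y(s) = -158 + s (y(s) = -8 + (s - 150) = -8 + (-150 + s) = -158 + s)
z = 17773 (z = -4915 + 22688 = 17773)
R(a) = (-48 + a)*(-24 + a) (R(a) = (a - 24)*(a - 48) = (-24 + a)*(-48 + a) = (-48 + a)*(-24 + a))
((y(156) - 1*(-19424)) + R(-9))*(z + 41113) = (((-158 + 156) - 1*(-19424)) + (1152 + (-9)² - 72*(-9)))*(17773 + 41113) = ((-2 + 19424) + (1152 + 81 + 648))*58886 = (19422 + 1881)*58886 = 21303*58886 = 1254448458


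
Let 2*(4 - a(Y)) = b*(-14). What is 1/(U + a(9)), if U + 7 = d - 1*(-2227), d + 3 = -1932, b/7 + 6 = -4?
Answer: -1/201 ≈ -0.0049751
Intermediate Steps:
b = -70 (b = -42 + 7*(-4) = -42 - 28 = -70)
d = -1935 (d = -3 - 1932 = -1935)
U = 285 (U = -7 + (-1935 - 1*(-2227)) = -7 + (-1935 + 2227) = -7 + 292 = 285)
a(Y) = -486 (a(Y) = 4 - (-35)*(-14) = 4 - ½*980 = 4 - 490 = -486)
1/(U + a(9)) = 1/(285 - 486) = 1/(-201) = -1/201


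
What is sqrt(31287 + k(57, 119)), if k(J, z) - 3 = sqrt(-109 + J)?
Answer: sqrt(31290 + 2*I*sqrt(13)) ≈ 176.89 + 0.02*I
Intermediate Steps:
k(J, z) = 3 + sqrt(-109 + J)
sqrt(31287 + k(57, 119)) = sqrt(31287 + (3 + sqrt(-109 + 57))) = sqrt(31287 + (3 + sqrt(-52))) = sqrt(31287 + (3 + 2*I*sqrt(13))) = sqrt(31290 + 2*I*sqrt(13))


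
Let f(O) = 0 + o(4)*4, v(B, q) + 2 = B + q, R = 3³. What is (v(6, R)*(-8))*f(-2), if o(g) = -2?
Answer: 1984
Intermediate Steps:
R = 27
v(B, q) = -2 + B + q (v(B, q) = -2 + (B + q) = -2 + B + q)
f(O) = -8 (f(O) = 0 - 2*4 = 0 - 8 = -8)
(v(6, R)*(-8))*f(-2) = ((-2 + 6 + 27)*(-8))*(-8) = (31*(-8))*(-8) = -248*(-8) = 1984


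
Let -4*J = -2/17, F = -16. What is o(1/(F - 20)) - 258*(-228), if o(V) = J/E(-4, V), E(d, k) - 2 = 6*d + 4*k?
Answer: 398003175/6766 ≈ 58824.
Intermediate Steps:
J = 1/34 (J = -(-1)/(2*17) = -¼*(-2/17) = 1/34 ≈ 0.029412)
E(d, k) = 2 + 4*k + 6*d (E(d, k) = 2 + (6*d + 4*k) = 2 + (4*k + 6*d) = 2 + 4*k + 6*d)
o(V) = 1/(34*(-22 + 4*V)) (o(V) = 1/(34*(2 + 4*V + 6*(-4))) = 1/(34*(2 + 4*V - 24)) = 1/(34*(-22 + 4*V)))
o(1/(F - 20)) - 258*(-228) = 1/(68*(-11 + 2/(-16 - 20))) - 258*(-228) = 1/(68*(-11 + 2/(-36))) + 58824 = 1/(68*(-11 + 2*(-1/36))) + 58824 = 1/(68*(-11 - 1/18)) + 58824 = 1/(68*(-199/18)) + 58824 = (1/68)*(-18/199) + 58824 = -9/6766 + 58824 = 398003175/6766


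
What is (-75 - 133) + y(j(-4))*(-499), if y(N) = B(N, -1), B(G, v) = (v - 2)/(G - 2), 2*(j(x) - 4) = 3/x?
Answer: 9272/13 ≈ 713.23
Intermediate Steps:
j(x) = 4 + 3/(2*x) (j(x) = 4 + (3/x)/2 = 4 + 3/(2*x))
B(G, v) = (-2 + v)/(-2 + G)
y(N) = -3/(-2 + N) (y(N) = (-2 - 1)/(-2 + N) = -3/(-2 + N))
(-75 - 133) + y(j(-4))*(-499) = (-75 - 133) - 3/(-2 + (4 + (3/2)/(-4)))*(-499) = -208 - 3/(-2 + (4 + (3/2)*(-1/4)))*(-499) = -208 - 3/(-2 + (4 - 3/8))*(-499) = -208 - 3/(-2 + 29/8)*(-499) = -208 - 3/13/8*(-499) = -208 - 3*8/13*(-499) = -208 - 24/13*(-499) = -208 + 11976/13 = 9272/13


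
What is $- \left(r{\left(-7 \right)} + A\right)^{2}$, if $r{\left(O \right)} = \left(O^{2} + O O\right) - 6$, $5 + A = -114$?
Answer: $-729$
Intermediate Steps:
$A = -119$ ($A = -5 - 114 = -119$)
$r{\left(O \right)} = -6 + 2 O^{2}$ ($r{\left(O \right)} = \left(O^{2} + O^{2}\right) - 6 = 2 O^{2} - 6 = -6 + 2 O^{2}$)
$- \left(r{\left(-7 \right)} + A\right)^{2} = - \left(\left(-6 + 2 \left(-7\right)^{2}\right) - 119\right)^{2} = - \left(\left(-6 + 2 \cdot 49\right) - 119\right)^{2} = - \left(\left(-6 + 98\right) - 119\right)^{2} = - \left(92 - 119\right)^{2} = - \left(-27\right)^{2} = \left(-1\right) 729 = -729$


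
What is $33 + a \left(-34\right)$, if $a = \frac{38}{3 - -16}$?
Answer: $-35$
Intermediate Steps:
$a = 2$ ($a = \frac{38}{3 + 16} = \frac{38}{19} = 38 \cdot \frac{1}{19} = 2$)
$33 + a \left(-34\right) = 33 + 2 \left(-34\right) = 33 - 68 = -35$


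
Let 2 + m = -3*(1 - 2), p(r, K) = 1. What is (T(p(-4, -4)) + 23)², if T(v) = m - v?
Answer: 529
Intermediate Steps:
m = 1 (m = -2 - 3*(1 - 2) = -2 - 3*(-1) = -2 + 3 = 1)
T(v) = 1 - v
(T(p(-4, -4)) + 23)² = ((1 - 1*1) + 23)² = ((1 - 1) + 23)² = (0 + 23)² = 23² = 529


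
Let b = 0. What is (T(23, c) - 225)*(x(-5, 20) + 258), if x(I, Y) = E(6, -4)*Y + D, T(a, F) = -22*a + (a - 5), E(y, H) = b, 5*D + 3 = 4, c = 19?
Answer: -920483/5 ≈ -1.8410e+5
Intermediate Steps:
D = ⅕ (D = -⅗ + (⅕)*4 = -⅗ + ⅘ = ⅕ ≈ 0.20000)
E(y, H) = 0
T(a, F) = -5 - 21*a (T(a, F) = -22*a + (-5 + a) = -5 - 21*a)
x(I, Y) = ⅕ (x(I, Y) = 0*Y + ⅕ = 0 + ⅕ = ⅕)
(T(23, c) - 225)*(x(-5, 20) + 258) = ((-5 - 21*23) - 225)*(⅕ + 258) = ((-5 - 483) - 225)*(1291/5) = (-488 - 225)*(1291/5) = -713*1291/5 = -920483/5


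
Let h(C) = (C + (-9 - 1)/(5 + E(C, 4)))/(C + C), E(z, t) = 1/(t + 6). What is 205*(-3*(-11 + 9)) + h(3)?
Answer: 376433/306 ≈ 1230.2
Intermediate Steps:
E(z, t) = 1/(6 + t)
h(C) = (-100/51 + C)/(2*C) (h(C) = (C + (-9 - 1)/(5 + 1/(6 + 4)))/(C + C) = (C - 10/(5 + 1/10))/((2*C)) = (C - 10/(5 + 1/10))*(1/(2*C)) = (C - 10/51/10)*(1/(2*C)) = (C - 10*10/51)*(1/(2*C)) = (C - 100/51)*(1/(2*C)) = (-100/51 + C)*(1/(2*C)) = (-100/51 + C)/(2*C))
205*(-3*(-11 + 9)) + h(3) = 205*(-3*(-11 + 9)) + (1/102)*(-100 + 51*3)/3 = 205*(-3*(-2)) + (1/102)*(1/3)*(-100 + 153) = 205*6 + (1/102)*(1/3)*53 = 1230 + 53/306 = 376433/306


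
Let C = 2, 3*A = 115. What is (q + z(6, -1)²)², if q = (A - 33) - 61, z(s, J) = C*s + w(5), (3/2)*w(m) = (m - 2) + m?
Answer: 4853209/81 ≈ 59916.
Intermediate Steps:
w(m) = -4/3 + 4*m/3 (w(m) = 2*((m - 2) + m)/3 = 2*((-2 + m) + m)/3 = 2*(-2 + 2*m)/3 = -4/3 + 4*m/3)
A = 115/3 (A = (⅓)*115 = 115/3 ≈ 38.333)
z(s, J) = 16/3 + 2*s (z(s, J) = 2*s + (-4/3 + (4/3)*5) = 2*s + (-4/3 + 20/3) = 2*s + 16/3 = 16/3 + 2*s)
q = -167/3 (q = (115/3 - 33) - 61 = 16/3 - 61 = -167/3 ≈ -55.667)
(q + z(6, -1)²)² = (-167/3 + (16/3 + 2*6)²)² = (-167/3 + (16/3 + 12)²)² = (-167/3 + (52/3)²)² = (-167/3 + 2704/9)² = (2203/9)² = 4853209/81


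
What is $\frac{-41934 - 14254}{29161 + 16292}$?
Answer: $- \frac{56188}{45453} \approx -1.2362$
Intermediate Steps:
$\frac{-41934 - 14254}{29161 + 16292} = - \frac{56188}{45453}$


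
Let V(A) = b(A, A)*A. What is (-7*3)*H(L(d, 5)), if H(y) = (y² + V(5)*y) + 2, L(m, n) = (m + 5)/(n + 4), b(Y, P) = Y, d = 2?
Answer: -12502/27 ≈ -463.04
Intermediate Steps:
L(m, n) = (5 + m)/(4 + n)
V(A) = A² (V(A) = A*A = A²)
H(y) = 2 + y² + 25*y (H(y) = (y² + 5²*y) + 2 = (y² + 25*y) + 2 = 2 + y² + 25*y)
(-7*3)*H(L(d, 5)) = (-7*3)*(2 + ((5 + 2)/(4 + 5))² + 25*((5 + 2)/(4 + 5))) = -21*(2 + (7/9)² + 25*(7/9)) = -21*(2 + 49/81 + 175/9) = -21*1786/81 = -12502/27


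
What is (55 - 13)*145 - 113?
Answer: 5977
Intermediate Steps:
(55 - 13)*145 - 113 = 42*145 - 113 = 6090 - 113 = 5977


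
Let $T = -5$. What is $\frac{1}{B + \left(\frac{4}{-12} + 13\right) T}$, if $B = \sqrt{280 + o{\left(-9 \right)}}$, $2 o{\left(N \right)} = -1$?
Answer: $- \frac{1140}{67169} - \frac{9 \sqrt{1118}}{67169} \approx -0.021452$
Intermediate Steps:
$o{\left(N \right)} = - \frac{1}{2}$ ($o{\left(N \right)} = \frac{1}{2} \left(-1\right) = - \frac{1}{2}$)
$B = \frac{\sqrt{1118}}{2}$ ($B = \sqrt{280 - \frac{1}{2}} = \sqrt{\frac{559}{2}} = \frac{\sqrt{1118}}{2} \approx 16.718$)
$\frac{1}{B + \left(\frac{4}{-12} + 13\right) T} = \frac{1}{\frac{\sqrt{1118}}{2} + \left(\frac{4}{-12} + 13\right) \left(-5\right)} = \frac{1}{\frac{\sqrt{1118}}{2} + \left(4 \left(- \frac{1}{12}\right) + 13\right) \left(-5\right)} = \frac{1}{\frac{\sqrt{1118}}{2} + \left(- \frac{1}{3} + 13\right) \left(-5\right)} = \frac{1}{\frac{\sqrt{1118}}{2} + \frac{38}{3} \left(-5\right)} = \frac{1}{\frac{\sqrt{1118}}{2} - \frac{190}{3}} = \frac{1}{- \frac{190}{3} + \frac{\sqrt{1118}}{2}}$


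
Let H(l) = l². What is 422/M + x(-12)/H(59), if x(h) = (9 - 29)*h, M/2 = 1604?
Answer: 1119451/5583524 ≈ 0.20049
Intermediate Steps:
M = 3208 (M = 2*1604 = 3208)
x(h) = -20*h
422/M + x(-12)/H(59) = 422/3208 + (-20*(-12))/(59²) = 422*(1/3208) + 240/3481 = 211/1604 + 240*(1/3481) = 211/1604 + 240/3481 = 1119451/5583524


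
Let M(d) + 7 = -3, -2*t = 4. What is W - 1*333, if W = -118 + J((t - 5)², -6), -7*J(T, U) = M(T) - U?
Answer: -3153/7 ≈ -450.43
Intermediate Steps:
t = -2 (t = -½*4 = -2)
M(d) = -10 (M(d) = -7 - 3 = -10)
J(T, U) = 10/7 + U/7 (J(T, U) = -(-10 - U)/7 = 10/7 + U/7)
W = -822/7 (W = -118 + (10/7 + (⅐)*(-6)) = -118 + (10/7 - 6/7) = -118 + 4/7 = -822/7 ≈ -117.43)
W - 1*333 = -822/7 - 1*333 = -822/7 - 333 = -3153/7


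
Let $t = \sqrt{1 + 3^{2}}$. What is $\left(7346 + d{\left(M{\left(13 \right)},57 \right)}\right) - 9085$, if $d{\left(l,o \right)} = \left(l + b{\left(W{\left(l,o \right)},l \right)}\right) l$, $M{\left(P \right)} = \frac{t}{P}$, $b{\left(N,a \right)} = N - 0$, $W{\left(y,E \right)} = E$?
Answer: $- \frac{293881}{169} + \frac{57 \sqrt{10}}{13} \approx -1725.1$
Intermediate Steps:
$b{\left(N,a \right)} = N$ ($b{\left(N,a \right)} = N + 0 = N$)
$t = \sqrt{10}$ ($t = \sqrt{1 + 9} = \sqrt{10} \approx 3.1623$)
$M{\left(P \right)} = \frac{\sqrt{10}}{P}$
$d{\left(l,o \right)} = l \left(l + o\right)$ ($d{\left(l,o \right)} = \left(l + o\right) l = l \left(l + o\right)$)
$\left(7346 + d{\left(M{\left(13 \right)},57 \right)}\right) - 9085 = \left(7346 + \frac{\sqrt{10}}{13} \left(\frac{\sqrt{10}}{13} + 57\right)\right) - 9085 = \left(7346 + \frac{\sqrt{10}}{13} \left(57 + \frac{\sqrt{10}}{13}\right)\right) - 9085 = \left(7346 + \frac{\sqrt{10} \left(57 + \frac{\sqrt{10}}{13}\right)}{13}\right) - 9085 = -1739 + \frac{\sqrt{10} \left(57 + \frac{\sqrt{10}}{13}\right)}{13}$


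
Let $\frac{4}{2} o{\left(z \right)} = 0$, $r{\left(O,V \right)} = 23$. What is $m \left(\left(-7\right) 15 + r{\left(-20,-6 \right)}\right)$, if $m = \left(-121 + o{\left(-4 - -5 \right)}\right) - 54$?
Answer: $14350$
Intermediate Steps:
$o{\left(z \right)} = 0$ ($o{\left(z \right)} = \frac{1}{2} \cdot 0 = 0$)
$m = -175$ ($m = \left(-121 + 0\right) - 54 = -121 - 54 = -175$)
$m \left(\left(-7\right) 15 + r{\left(-20,-6 \right)}\right) = - 175 \left(\left(-7\right) 15 + 23\right) = - 175 \left(-105 + 23\right) = \left(-175\right) \left(-82\right) = 14350$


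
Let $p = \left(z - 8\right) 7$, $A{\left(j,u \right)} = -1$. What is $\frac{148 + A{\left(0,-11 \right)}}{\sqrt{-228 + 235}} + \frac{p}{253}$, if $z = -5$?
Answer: $- \frac{91}{253} + 21 \sqrt{7} \approx 55.201$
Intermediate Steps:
$p = -91$ ($p = \left(-5 - 8\right) 7 = \left(-13\right) 7 = -91$)
$\frac{148 + A{\left(0,-11 \right)}}{\sqrt{-228 + 235}} + \frac{p}{253} = \frac{148 - 1}{\sqrt{-228 + 235}} - \frac{91}{253} = \frac{147}{\sqrt{7}} - \frac{91}{253} = 147 \frac{\sqrt{7}}{7} - \frac{91}{253} = 21 \sqrt{7} - \frac{91}{253} = - \frac{91}{253} + 21 \sqrt{7}$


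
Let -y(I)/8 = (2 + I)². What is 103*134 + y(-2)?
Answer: 13802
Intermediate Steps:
y(I) = -8*(2 + I)²
103*134 + y(-2) = 103*134 - 8*(2 - 2)² = 13802 - 8*0² = 13802 - 8*0 = 13802 + 0 = 13802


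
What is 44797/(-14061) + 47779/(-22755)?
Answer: -563725418/106652685 ≈ -5.2856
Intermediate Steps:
44797/(-14061) + 47779/(-22755) = 44797*(-1/14061) + 47779*(-1/22755) = -44797/14061 - 47779/22755 = -563725418/106652685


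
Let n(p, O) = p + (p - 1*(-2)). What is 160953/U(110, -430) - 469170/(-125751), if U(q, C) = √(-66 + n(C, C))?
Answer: 156390/41917 - 53651*I*√231/154 ≈ 3.7309 - 5295.0*I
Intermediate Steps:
n(p, O) = 2 + 2*p (n(p, O) = p + (p + 2) = p + (2 + p) = 2 + 2*p)
U(q, C) = √(-64 + 2*C) (U(q, C) = √(-66 + (2 + 2*C)) = √(-64 + 2*C))
160953/U(110, -430) - 469170/(-125751) = 160953/(√(-64 + 2*(-430))) - 469170/(-125751) = 160953/(√(-64 - 860)) - 469170*(-1/125751) = 160953/(√(-924)) + 156390/41917 = 160953/((2*I*√231)) + 156390/41917 = 160953*(-I*√231/462) + 156390/41917 = -53651*I*√231/154 + 156390/41917 = 156390/41917 - 53651*I*√231/154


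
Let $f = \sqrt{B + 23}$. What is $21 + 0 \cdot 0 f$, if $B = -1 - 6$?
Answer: $21$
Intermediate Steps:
$B = -7$
$f = 4$ ($f = \sqrt{-7 + 23} = \sqrt{16} = 4$)
$21 + 0 \cdot 0 f = 21 + 0 \cdot 0 \cdot 4 = 21 + 0 \cdot 4 = 21 + 0 = 21$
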